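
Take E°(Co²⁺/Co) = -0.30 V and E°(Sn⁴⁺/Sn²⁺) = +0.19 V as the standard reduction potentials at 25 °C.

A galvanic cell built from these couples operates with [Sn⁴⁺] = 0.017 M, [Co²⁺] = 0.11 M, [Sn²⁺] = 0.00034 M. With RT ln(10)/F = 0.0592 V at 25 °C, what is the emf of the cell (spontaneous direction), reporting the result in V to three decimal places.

Sn⁴⁺/Sn²⁺ is the cathode (higher E°), Co²⁺/Co the anode: E°cell = +0.19 − (-0.30) = +0.49 V, n = 2.
Overall: Sn⁴⁺(aq) + Co(s) → Sn²⁺(aq) + Co²⁺(aq)
Q = [Sn²⁺]·[Co²⁺] / ([Sn⁴⁺]); log Q = -2.658.
E = E° − (0.0592/n) log Q = +0.49 − (0.0592/2)(-2.658) = +0.569 V.

+0.569 V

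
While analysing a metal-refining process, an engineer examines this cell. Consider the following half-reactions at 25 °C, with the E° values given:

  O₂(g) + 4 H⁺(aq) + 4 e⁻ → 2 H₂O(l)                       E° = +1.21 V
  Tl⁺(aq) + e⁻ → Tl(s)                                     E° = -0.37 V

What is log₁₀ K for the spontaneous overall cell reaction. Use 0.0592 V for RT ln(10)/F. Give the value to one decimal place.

106.8

Cathode: O₂/H₂O; anode: Tl⁺/Tl. E°cell = +1.58 V, n = 4.
log K = nE°cell / 0.0592 = (4)(+1.58) / 0.0592 = 106.8.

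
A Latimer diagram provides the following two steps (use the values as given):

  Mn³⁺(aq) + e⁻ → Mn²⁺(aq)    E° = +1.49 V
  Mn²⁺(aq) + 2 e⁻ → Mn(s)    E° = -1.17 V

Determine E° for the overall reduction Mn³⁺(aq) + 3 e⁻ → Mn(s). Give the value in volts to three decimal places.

Standard free energies of sequential steps add: ΔG°₃ = ΔG°₁ + ΔG°₂, so n₃E°₃ = n₁E°₁ + n₂E°₂.
E°₃ = (1×+1.49 + 2×-1.17) / 3 = (-0.850) / 3 = -0.283 V.
Simply averaging or adding the two E° values would be wrong; the electron-weighted sum is required.

-0.283 V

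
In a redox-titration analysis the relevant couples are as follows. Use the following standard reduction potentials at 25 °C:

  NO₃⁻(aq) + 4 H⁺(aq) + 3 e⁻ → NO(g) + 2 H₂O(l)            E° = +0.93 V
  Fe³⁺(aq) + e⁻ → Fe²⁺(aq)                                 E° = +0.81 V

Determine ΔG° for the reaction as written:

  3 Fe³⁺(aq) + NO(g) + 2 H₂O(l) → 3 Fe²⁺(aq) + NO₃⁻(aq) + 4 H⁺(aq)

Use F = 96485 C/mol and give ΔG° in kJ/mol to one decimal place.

+34.7 kJ/mol

As written, Fe³⁺/Fe²⁺ is reduced (cathode) and NO₃⁻/NO is oxidised (anode), so E°cell = (+0.81) − (+0.93) = -0.12 V.
Balancing electrons gives n = 3.
ΔG° = −nFE° = −(3)(96485)(-0.12) = 34,735 J = +34.7 kJ/mol.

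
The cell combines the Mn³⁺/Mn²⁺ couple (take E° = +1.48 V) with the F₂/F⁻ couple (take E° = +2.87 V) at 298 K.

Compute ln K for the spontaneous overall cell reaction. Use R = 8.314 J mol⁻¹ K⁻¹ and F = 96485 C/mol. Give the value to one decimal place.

108.3

Cathode: F₂/F⁻; anode: Mn³⁺/Mn²⁺. E°cell = (+2.87) − (+1.48) = +1.39 V, with n = 2.
ΔG° = −nFE° = −RT ln K, so ln K = nFE°/(RT) = (2)(96485)(+1.39) / ((8.314)(298)) = 108.263.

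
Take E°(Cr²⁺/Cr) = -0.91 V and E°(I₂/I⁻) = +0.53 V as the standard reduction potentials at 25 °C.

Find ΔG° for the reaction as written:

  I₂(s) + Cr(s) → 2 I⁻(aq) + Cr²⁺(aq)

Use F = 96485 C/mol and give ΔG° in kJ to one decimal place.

As written, I₂/I⁻ is reduced (cathode) and Cr²⁺/Cr is oxidised (anode), so E°cell = (+0.53) − (-0.91) = +1.44 V.
Balancing electrons gives n = 2.
ΔG° = −nFE° = −(2)(96485)(+1.44) = -277,877 J = -277.9 kJ.

-277.9 kJ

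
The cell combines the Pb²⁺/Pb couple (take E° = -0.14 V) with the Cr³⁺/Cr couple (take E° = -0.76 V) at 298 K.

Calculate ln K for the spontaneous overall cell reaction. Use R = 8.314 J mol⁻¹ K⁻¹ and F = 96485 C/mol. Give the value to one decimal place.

Cathode: Pb²⁺/Pb; anode: Cr³⁺/Cr. E°cell = (-0.14) − (-0.76) = +0.62 V, with n = 6.
ΔG° = −nFE° = −RT ln K, so ln K = nFE°/(RT) = (6)(96485)(+0.62) / ((8.314)(298)) = 144.869.

144.9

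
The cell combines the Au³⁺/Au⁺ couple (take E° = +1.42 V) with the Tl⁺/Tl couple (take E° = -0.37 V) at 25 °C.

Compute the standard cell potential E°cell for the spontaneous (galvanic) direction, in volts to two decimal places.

+1.79 V

The Au³⁺/Au⁺ couple has the higher reduction potential, so it is the cathode; Tl⁺/Tl is oxidised at the anode.
E°cell = E°(cathode) − E°(anode) = (+1.42) − (-0.37) = +1.79 V.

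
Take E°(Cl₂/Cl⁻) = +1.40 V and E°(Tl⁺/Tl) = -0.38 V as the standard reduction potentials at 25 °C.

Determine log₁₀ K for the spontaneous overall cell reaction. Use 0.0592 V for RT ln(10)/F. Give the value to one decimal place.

60.1

Cathode: Cl₂/Cl⁻; anode: Tl⁺/Tl. E°cell = +1.78 V, n = 2.
log K = nE°cell / 0.0592 = (2)(+1.78) / 0.0592 = 60.1.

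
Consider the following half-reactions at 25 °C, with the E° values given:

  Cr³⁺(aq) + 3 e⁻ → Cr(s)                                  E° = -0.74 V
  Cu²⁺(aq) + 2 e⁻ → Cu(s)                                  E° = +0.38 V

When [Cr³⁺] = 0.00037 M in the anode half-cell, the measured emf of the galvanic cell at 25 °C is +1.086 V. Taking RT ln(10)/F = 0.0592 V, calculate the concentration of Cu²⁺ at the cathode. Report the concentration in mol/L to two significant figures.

0.00037 M

Cu²⁺/Cu is the cathode, Cr³⁺/Cr the anode: E°cell = +1.12 V, n = 6.
Overall reaction: 3 Cu²⁺(aq) + 2 Cr(s) → 3 Cu(s) + 2 Cr³⁺(aq); Q = [Cr³⁺]^2/[Cu²⁺]^3.
From E = E° − (0.0592/n) log Q: log Q = (E° − E)·n/0.0592 = (+1.12 − (+1.086))·6/0.0592 = 3.4459.
So 3·log[Cu²⁺] = 2·log(0.00037) − log Q = -6.8636 − (3.4459) = -10.3095; log[Cu²⁺] = -10.3095 / 3 = -3.4365; [Cu²⁺] = 10^(-3.4365) ≈ 0.00037 M.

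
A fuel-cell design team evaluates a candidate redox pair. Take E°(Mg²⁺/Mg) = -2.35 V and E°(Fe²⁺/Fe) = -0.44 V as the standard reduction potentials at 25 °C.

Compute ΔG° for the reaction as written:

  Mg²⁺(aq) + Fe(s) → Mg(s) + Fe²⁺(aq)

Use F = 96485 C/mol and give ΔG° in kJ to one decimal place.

As written, Mg²⁺/Mg is reduced (cathode) and Fe²⁺/Fe is oxidised (anode), so E°cell = (-2.35) − (-0.44) = -1.91 V.
Balancing electrons gives n = 2.
ΔG° = −nFE° = −(2)(96485)(-1.91) = 368,573 J = +368.6 kJ.

+368.6 kJ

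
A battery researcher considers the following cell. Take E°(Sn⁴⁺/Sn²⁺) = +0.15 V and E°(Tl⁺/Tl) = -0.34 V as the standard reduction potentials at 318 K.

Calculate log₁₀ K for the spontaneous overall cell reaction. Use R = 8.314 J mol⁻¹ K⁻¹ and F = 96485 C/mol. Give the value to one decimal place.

15.5

Cathode: Sn⁴⁺/Sn²⁺; anode: Tl⁺/Tl. E°cell = (+0.15) − (-0.34) = +0.49 V, with n = 2.
ΔG° = −nFE° = −RT ln K, so ln K = nFE°/(RT) = (2)(96485)(+0.49) / ((8.314)(318)) = 35.764.
log₁₀ K = 35.764 / ln 10 = 15.5.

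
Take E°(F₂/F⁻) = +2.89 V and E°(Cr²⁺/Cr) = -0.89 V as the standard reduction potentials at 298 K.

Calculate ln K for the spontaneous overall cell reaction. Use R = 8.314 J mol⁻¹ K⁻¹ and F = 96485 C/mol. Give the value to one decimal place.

Cathode: F₂/F⁻; anode: Cr²⁺/Cr. E°cell = (+2.89) − (-0.89) = +3.78 V, with n = 2.
ΔG° = −nFE° = −RT ln K, so ln K = nFE°/(RT) = (2)(96485)(+3.78) / ((8.314)(298)) = 294.412.

294.4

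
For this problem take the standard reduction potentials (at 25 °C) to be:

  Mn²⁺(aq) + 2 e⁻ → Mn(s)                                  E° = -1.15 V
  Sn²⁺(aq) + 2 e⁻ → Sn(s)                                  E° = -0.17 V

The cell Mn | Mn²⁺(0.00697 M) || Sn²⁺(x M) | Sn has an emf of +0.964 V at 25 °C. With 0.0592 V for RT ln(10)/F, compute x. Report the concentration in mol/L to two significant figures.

Sn²⁺/Sn is the cathode, Mn²⁺/Mn the anode: E°cell = +0.98 V, n = 2.
Overall reaction: Sn²⁺(aq) + Mn(s) → Sn(s) + Mn²⁺(aq); Q = [Mn²⁺]^1/[Sn²⁺]^1.
From E = E° − (0.0592/n) log Q: log Q = (E° − E)·n/0.0592 = (+0.98 − (+0.964))·2/0.0592 = 0.5405.
So 1·log[Sn²⁺] = 1·log(0.00697) − log Q = -2.1568 − (0.5405) = -2.6973; [Sn²⁺] = 10^(-2.6973) ≈ 0.0020 M.

0.0020 M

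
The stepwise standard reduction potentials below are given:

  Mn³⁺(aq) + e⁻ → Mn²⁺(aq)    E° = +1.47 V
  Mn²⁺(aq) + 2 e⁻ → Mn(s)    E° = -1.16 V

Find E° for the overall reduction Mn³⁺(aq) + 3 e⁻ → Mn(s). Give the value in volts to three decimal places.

-0.283 V

Since ΔG° = −nFE° is additive over sequential reductions, n₃E°₃ = n₁E°₁ + n₂E°₂.
E°₃ = (1×+1.47 + 2×-1.16) / 3 = (-0.850) / 3 = -0.283 V.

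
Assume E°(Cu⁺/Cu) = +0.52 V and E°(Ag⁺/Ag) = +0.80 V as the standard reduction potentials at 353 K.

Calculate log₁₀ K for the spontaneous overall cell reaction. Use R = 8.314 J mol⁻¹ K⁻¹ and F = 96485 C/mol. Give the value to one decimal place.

4.0

Cathode: Ag⁺/Ag; anode: Cu⁺/Cu. E°cell = (+0.80) − (+0.52) = +0.28 V, with n = 1.
ΔG° = −nFE° = −RT ln K, so ln K = nFE°/(RT) = (1)(96485)(+0.28) / ((8.314)(353)) = 9.205.
log₁₀ K = 9.205 / ln 10 = 4.0.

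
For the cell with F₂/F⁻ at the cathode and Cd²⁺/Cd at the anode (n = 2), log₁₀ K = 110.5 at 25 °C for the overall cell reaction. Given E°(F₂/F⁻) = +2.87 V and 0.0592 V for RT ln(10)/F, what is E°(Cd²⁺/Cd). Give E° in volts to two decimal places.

-0.40 V

E°cell = (0.0592/n)·log K = (0.0592/2)(110.5) = +3.271 V.
Since F₂/F⁻ is the cathode and Cd²⁺/Cd the anode, E°cell = E°(F₂/F⁻) − E°(Cd²⁺/Cd).
So E°(Cd²⁺/Cd) = E°(F₂/F⁻) − E°cell = (+2.87) − (+3.271) = -0.40 V.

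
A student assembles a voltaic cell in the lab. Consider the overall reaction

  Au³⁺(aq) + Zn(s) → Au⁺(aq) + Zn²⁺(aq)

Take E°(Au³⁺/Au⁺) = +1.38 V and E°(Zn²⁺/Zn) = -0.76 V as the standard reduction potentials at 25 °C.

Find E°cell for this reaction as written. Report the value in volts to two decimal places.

The Au³⁺/Au⁺ couple has the higher reduction potential, so it is the cathode; Zn²⁺/Zn is oxidised at the anode.
E°cell = E°(cathode) − E°(anode) = (+1.38) − (-0.76) = +2.14 V.
Since E°cell > 0, the reaction is spontaneous under standard conditions.

+2.14 V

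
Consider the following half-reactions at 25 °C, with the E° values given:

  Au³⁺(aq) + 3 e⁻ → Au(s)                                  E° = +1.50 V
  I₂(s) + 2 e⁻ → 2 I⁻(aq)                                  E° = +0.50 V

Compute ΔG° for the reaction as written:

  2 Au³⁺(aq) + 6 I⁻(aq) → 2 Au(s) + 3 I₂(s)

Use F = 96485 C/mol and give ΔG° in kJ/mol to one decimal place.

-578.9 kJ/mol

As written, Au³⁺/Au is reduced (cathode) and I₂/I⁻ is oxidised (anode), so E°cell = (+1.50) − (+0.50) = +1.00 V.
Balancing electrons gives n = 6.
ΔG° = −nFE° = −(6)(96485)(+1.00) = -578,910 J = -578.9 kJ/mol.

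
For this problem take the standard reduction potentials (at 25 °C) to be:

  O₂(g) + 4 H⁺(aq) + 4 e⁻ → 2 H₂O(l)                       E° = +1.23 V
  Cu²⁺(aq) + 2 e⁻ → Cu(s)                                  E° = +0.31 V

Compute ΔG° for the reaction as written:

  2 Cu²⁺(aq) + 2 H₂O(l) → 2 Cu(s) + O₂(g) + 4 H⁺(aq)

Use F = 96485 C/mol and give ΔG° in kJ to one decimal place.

+355.1 kJ

As written, Cu²⁺/Cu is reduced (cathode) and O₂/H₂O is oxidised (anode), so E°cell = (+0.31) − (+1.23) = -0.92 V.
Balancing electrons gives n = 4.
ΔG° = −nFE° = −(4)(96485)(-0.92) = 355,065 J = +355.1 kJ.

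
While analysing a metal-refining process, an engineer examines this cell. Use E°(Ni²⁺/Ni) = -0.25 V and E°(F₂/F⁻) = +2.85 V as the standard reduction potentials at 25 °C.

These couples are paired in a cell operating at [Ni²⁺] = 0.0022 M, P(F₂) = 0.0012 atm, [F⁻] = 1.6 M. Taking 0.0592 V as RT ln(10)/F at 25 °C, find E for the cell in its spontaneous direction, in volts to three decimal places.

F₂/F⁻ is the cathode (higher E°), Ni²⁺/Ni the anode: E°cell = +2.85 − (-0.25) = +3.10 V, n = 2.
Overall: F₂(g) + Ni(s) → 2 F⁻(aq) + Ni²⁺(aq)
Q = [F⁻]^2·[Ni²⁺] / (P(F₂)); log Q = 0.671.
E = E° − (0.0592/n) log Q = +3.10 − (0.0592/2)(0.671) = +3.080 V.

+3.080 V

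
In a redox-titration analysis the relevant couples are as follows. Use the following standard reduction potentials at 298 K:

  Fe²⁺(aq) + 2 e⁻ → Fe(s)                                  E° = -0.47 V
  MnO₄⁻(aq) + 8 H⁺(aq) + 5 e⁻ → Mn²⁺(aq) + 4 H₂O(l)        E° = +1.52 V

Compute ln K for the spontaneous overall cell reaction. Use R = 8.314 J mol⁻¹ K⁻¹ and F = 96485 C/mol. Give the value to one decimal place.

775.0

Cathode: MnO₄⁻/Mn²⁺; anode: Fe²⁺/Fe. E°cell = (+1.52) − (-0.47) = +1.99 V, with n = 10.
ΔG° = −nFE° = −RT ln K, so ln K = nFE°/(RT) = (10)(96485)(+1.99) / ((8.314)(298)) = 774.973.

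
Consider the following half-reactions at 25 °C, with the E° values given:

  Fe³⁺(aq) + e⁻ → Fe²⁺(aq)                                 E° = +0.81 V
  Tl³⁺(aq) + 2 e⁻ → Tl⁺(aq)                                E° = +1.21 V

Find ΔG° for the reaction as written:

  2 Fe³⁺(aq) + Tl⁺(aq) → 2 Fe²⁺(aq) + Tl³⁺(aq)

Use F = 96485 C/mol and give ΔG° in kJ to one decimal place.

As written, Fe³⁺/Fe²⁺ is reduced (cathode) and Tl³⁺/Tl⁺ is oxidised (anode), so E°cell = (+0.81) − (+1.21) = -0.40 V.
Balancing electrons gives n = 2.
ΔG° = −nFE° = −(2)(96485)(-0.40) = 77,188 J = +77.2 kJ.

+77.2 kJ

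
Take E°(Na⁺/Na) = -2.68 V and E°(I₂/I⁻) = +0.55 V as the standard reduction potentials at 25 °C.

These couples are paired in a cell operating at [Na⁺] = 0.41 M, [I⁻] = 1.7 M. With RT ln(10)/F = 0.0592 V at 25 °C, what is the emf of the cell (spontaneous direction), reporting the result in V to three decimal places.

I₂/I⁻ is the cathode (higher E°), Na⁺/Na the anode: E°cell = +0.55 − (-2.68) = +3.23 V, n = 2.
Overall: I₂(s) + 2 Na(s) → 2 I⁻(aq) + 2 Na⁺(aq)
Q = [I⁻]^2·[Na⁺]^2; log Q = -0.314.
E = E° − (0.0592/n) log Q = +3.23 − (0.0592/2)(-0.314) = +3.239 V.

+3.239 V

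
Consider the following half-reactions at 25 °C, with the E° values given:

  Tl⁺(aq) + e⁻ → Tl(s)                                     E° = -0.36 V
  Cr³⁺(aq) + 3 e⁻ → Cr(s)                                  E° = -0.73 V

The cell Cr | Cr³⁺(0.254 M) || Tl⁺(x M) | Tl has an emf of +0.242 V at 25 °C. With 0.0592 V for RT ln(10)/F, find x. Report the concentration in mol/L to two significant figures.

Tl⁺/Tl is the cathode, Cr³⁺/Cr the anode: E°cell = +0.37 V, n = 3.
Overall reaction: 3 Tl⁺(aq) + Cr(s) → 3 Tl(s) + Cr³⁺(aq); Q = [Cr³⁺]^1/[Tl⁺]^3.
From E = E° − (0.0592/n) log Q: log Q = (E° − E)·n/0.0592 = (+0.37 − (+0.242))·3/0.0592 = 6.4865.
So 3·log[Tl⁺] = 1·log(0.254) − log Q = -0.5952 − (6.4865) = -7.0817; log[Tl⁺] = -7.0817 / 3 = -2.3606; [Tl⁺] = 10^(-2.3606) ≈ 0.0044 M.

0.0044 M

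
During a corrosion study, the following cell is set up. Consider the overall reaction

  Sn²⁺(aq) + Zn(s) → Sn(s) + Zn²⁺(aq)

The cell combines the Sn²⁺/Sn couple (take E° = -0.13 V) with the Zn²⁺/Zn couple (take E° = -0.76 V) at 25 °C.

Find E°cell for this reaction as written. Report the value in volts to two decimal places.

+0.63 V

The Sn²⁺/Sn couple has the higher reduction potential, so it is the cathode; Zn²⁺/Zn is oxidised at the anode.
E°cell = E°(cathode) − E°(anode) = (-0.13) − (-0.76) = +0.63 V.
Since E°cell > 0, the reaction is spontaneous under standard conditions.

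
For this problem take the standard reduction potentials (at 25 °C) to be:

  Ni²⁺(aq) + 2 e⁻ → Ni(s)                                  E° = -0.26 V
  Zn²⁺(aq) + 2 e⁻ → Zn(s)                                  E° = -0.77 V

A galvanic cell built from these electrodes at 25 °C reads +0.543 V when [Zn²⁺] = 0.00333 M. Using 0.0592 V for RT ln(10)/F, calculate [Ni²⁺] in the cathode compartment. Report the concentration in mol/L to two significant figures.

0.043 M

Ni²⁺/Ni is the cathode, Zn²⁺/Zn the anode: E°cell = +0.51 V, n = 2.
Overall reaction: Ni²⁺(aq) + Zn(s) → Ni(s) + Zn²⁺(aq); Q = [Zn²⁺]^1/[Ni²⁺]^1.
From E = E° − (0.0592/n) log Q: log Q = (E° − E)·n/0.0592 = (+0.51 − (+0.543))·2/0.0592 = -1.1149.
So 1·log[Ni²⁺] = 1·log(0.00333) − log Q = -2.4776 − (-1.1149) = -1.3627; [Ni²⁺] = 10^(-1.3627) ≈ 0.043 M.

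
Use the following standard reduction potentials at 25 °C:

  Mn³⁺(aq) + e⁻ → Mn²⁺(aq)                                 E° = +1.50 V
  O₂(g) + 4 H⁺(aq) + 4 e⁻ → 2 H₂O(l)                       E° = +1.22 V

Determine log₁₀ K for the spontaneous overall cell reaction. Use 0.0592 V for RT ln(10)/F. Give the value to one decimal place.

Cathode: Mn³⁺/Mn²⁺; anode: O₂/H₂O. E°cell = +0.28 V, n = 4.
log K = nE°cell / 0.0592 = (4)(+0.28) / 0.0592 = 18.9.

18.9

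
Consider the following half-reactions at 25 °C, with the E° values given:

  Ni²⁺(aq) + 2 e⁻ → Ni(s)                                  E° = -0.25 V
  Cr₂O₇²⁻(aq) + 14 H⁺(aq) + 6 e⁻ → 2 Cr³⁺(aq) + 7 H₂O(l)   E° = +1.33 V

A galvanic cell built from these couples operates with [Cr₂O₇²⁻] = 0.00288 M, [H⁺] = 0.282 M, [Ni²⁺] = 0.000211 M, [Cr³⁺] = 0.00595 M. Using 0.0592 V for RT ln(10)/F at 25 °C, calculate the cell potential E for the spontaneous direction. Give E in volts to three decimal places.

+1.632 V

Cr₂O₇²⁻/Cr³⁺ is the cathode (higher E°), Ni²⁺/Ni the anode: E°cell = +1.33 − (-0.25) = +1.58 V, n = 6.
Overall: Cr₂O₇²⁻(aq) + 14 H⁺(aq) + 3 Ni(s) → 2 Cr³⁺(aq) + 7 H₂O(l) + 3 Ni²⁺(aq)
Q = [Cr³⁺]^2·[Ni²⁺]^3 / ([Cr₂O₇²⁻]·[H⁺]^14); log Q = -5.241.
E = E° − (0.0592/n) log Q = +1.58 − (0.0592/6)(-5.241) = +1.632 V.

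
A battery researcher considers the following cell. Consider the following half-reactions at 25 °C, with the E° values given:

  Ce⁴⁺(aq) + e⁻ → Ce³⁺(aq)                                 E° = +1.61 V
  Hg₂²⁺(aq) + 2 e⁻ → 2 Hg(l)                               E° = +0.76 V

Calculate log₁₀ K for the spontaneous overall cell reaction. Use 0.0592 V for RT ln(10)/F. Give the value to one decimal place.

28.7

Cathode: Ce⁴⁺/Ce³⁺; anode: Hg₂²⁺/Hg. E°cell = +0.85 V, n = 2.
log K = nE°cell / 0.0592 = (2)(+0.85) / 0.0592 = 28.7.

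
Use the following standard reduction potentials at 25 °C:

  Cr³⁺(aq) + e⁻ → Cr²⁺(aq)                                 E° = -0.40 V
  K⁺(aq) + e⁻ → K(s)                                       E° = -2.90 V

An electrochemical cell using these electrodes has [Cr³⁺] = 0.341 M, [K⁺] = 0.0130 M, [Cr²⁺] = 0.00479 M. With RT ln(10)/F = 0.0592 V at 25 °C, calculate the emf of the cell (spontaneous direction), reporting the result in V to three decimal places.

+2.721 V

Cr³⁺/Cr²⁺ is the cathode (higher E°), K⁺/K the anode: E°cell = -0.40 − (-2.90) = +2.50 V, n = 1.
Overall: Cr³⁺(aq) + K(s) → Cr²⁺(aq) + K⁺(aq)
Q = [Cr²⁺]·[K⁺] / ([Cr³⁺]); log Q = -3.738.
E = E° − (0.0592/n) log Q = +2.50 − (0.0592/1)(-3.738) = +2.721 V.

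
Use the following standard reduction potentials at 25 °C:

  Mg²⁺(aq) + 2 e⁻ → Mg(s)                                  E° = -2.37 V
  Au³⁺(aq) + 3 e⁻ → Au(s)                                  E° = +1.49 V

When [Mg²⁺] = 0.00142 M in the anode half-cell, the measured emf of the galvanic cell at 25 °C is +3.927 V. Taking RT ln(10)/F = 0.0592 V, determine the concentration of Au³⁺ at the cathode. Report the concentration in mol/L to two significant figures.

Au³⁺/Au is the cathode, Mg²⁺/Mg the anode: E°cell = +3.86 V, n = 6.
Overall reaction: 2 Au³⁺(aq) + 3 Mg(s) → 2 Au(s) + 3 Mg²⁺(aq); Q = [Mg²⁺]^3/[Au³⁺]^2.
From E = E° − (0.0592/n) log Q: log Q = (E° − E)·n/0.0592 = (+3.86 − (+3.927))·6/0.0592 = -6.7905.
So 2·log[Au³⁺] = 3·log(0.00142) − log Q = -8.5431 − (-6.7905) = -1.7526; log[Au³⁺] = -1.7526 / 2 = -0.8763; [Au³⁺] = 10^(-0.8763) ≈ 0.13 M.

0.13 M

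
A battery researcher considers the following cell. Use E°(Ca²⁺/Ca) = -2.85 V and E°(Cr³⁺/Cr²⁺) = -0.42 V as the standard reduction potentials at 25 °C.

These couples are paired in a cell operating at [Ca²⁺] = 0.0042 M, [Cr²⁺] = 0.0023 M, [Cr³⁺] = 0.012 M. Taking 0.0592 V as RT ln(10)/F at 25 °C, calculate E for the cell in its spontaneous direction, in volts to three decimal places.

+2.543 V

Cr³⁺/Cr²⁺ is the cathode (higher E°), Ca²⁺/Ca the anode: E°cell = -0.42 − (-2.85) = +2.43 V, n = 2.
Overall: 2 Cr³⁺(aq) + Ca(s) → 2 Cr²⁺(aq) + Ca²⁺(aq)
Q = [Cr²⁺]^2·[Ca²⁺] / ([Cr³⁺]^2); log Q = -3.812.
E = E° − (0.0592/n) log Q = +2.43 − (0.0592/2)(-3.812) = +2.543 V.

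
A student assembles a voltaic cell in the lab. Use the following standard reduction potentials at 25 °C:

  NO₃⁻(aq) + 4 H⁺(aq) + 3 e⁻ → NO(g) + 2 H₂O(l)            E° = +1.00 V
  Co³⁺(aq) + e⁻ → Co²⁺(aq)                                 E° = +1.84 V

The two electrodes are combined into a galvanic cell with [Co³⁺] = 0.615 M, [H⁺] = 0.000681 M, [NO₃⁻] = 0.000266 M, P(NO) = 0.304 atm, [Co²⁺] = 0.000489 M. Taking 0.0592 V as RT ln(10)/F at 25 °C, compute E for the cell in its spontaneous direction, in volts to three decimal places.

Co³⁺/Co²⁺ is the cathode (higher E°), NO₃⁻/NO the anode: E°cell = +1.84 − (+1.00) = +0.84 V, n = 3.
Overall: 3 Co³⁺(aq) + NO(g) + 2 H₂O(l) → 3 Co²⁺(aq) + NO₃⁻(aq) + 4 H⁺(aq)
Q = [Co²⁺]^3·[NO₃⁻]·[H⁺]^4 / ([Co³⁺]^3·P(NO)); log Q = -25.024.
E = E° − (0.0592/n) log Q = +0.84 − (0.0592/3)(-25.024) = +1.334 V.

+1.334 V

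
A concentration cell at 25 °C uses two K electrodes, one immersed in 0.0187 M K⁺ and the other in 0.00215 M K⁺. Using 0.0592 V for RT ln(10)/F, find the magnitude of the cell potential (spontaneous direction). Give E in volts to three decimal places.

+0.056 V

For a concentration cell E°cell = 0. The 0.0187 M side is the cathode (reduction is favoured where [K⁺] is higher).
With n = 1, E = −(0.0592/1) log([K⁺]ₐₙ/[K⁺]꜀ₐₜ) = −(0.0592/1) log(0.00215/0.0187) = −(0.0592/1)(-0.939) = +0.056 V.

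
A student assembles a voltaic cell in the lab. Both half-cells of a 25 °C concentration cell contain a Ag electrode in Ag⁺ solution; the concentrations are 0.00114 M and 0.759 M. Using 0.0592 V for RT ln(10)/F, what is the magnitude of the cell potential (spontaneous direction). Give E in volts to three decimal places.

For a concentration cell E°cell = 0. The 0.759 M side is the cathode (reduction is favoured where [Ag⁺] is higher).
With n = 1, E = −(0.0592/1) log([Ag⁺]ₐₙ/[Ag⁺]꜀ₐₜ) = −(0.0592/1) log(0.00114/0.759) = −(0.0592/1)(-2.823) = +0.167 V.

+0.167 V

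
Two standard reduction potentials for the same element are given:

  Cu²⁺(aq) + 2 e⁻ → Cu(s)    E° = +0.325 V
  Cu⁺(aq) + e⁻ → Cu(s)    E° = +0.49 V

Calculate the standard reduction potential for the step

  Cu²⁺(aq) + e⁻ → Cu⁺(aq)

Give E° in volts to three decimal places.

Sequential free energies add, so n₃E°₃ = n₁E°₁ + n₂E°₂.
With n₃ = 2, and the known step contributing 1×(+0.49) V, the unknown satisfies 1·E° = 2×(+0.325) − 1×(+0.49) = +0.160.
E° = +0.160 / 1 = +0.160 V.

+0.160 V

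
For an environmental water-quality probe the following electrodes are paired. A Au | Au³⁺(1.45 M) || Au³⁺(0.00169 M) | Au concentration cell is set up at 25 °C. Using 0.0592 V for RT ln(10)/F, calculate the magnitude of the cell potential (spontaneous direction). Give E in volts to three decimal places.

+0.058 V

For a concentration cell E°cell = 0. The 1.45 M side is the cathode (reduction is favoured where [Au³⁺] is higher).
With n = 3, E = −(0.0592/3) log([Au³⁺]ₐₙ/[Au³⁺]꜀ₐₜ) = −(0.0592/3) log(0.00169/1.45) = −(0.0592/3)(-2.933) = +0.058 V.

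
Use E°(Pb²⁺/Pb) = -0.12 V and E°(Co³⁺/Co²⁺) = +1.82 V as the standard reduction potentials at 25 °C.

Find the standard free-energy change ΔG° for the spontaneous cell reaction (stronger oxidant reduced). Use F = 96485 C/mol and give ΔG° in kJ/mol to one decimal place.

-374.4 kJ/mol

Co³⁺/Co²⁺ (E° = +1.82 V) is the cathode; Pb²⁺/Pb (E° = -0.12 V) is the anode, so E°cell = +1.94 V.
Balancing electrons gives n = 2 (lcm of 1 and 2).
ΔG° = −nFE° = −(2)(96485)(+1.94) = -374,362 J = -374.4 kJ/mol.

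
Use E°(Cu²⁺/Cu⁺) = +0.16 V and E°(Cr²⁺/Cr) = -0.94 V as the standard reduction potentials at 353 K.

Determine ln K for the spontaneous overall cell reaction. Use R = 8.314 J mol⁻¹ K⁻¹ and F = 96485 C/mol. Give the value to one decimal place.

Cathode: Cu²⁺/Cu⁺; anode: Cr²⁺/Cr. E°cell = (+0.16) − (-0.94) = +1.10 V, with n = 2.
ΔG° = −nFE° = −RT ln K, so ln K = nFE°/(RT) = (2)(96485)(+1.10) / ((8.314)(353)) = 72.327.

72.3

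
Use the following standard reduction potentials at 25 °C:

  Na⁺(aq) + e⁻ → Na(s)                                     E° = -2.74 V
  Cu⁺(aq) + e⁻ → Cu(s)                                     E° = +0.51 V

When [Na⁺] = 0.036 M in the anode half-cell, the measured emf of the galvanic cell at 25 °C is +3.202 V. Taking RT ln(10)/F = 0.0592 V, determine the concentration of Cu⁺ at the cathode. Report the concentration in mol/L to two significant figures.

0.0056 M

Cu⁺/Cu is the cathode, Na⁺/Na the anode: E°cell = +3.25 V, n = 1.
Overall reaction: Cu⁺(aq) + Na(s) → Cu(s) + Na⁺(aq); Q = [Na⁺]^1/[Cu⁺]^1.
From E = E° − (0.0592/n) log Q: log Q = (E° − E)·n/0.0592 = (+3.25 − (+3.202))·1/0.0592 = 0.8108.
So 1·log[Cu⁺] = 1·log(0.036) − log Q = -1.4437 − (0.8108) = -2.2545; [Cu⁺] = 10^(-2.2545) ≈ 0.0056 M.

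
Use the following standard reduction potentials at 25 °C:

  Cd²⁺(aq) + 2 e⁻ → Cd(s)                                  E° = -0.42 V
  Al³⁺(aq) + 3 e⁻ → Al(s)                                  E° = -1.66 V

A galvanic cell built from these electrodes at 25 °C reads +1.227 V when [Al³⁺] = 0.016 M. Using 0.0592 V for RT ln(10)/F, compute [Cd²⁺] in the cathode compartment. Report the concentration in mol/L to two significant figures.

0.023 M

Cd²⁺/Cd is the cathode, Al³⁺/Al the anode: E°cell = +1.24 V, n = 6.
Overall reaction: 3 Cd²⁺(aq) + 2 Al(s) → 3 Cd(s) + 2 Al³⁺(aq); Q = [Al³⁺]^2/[Cd²⁺]^3.
From E = E° − (0.0592/n) log Q: log Q = (E° − E)·n/0.0592 = (+1.24 − (+1.227))·6/0.0592 = 1.3176.
So 3·log[Cd²⁺] = 2·log(0.016) − log Q = -3.5918 − (1.3176) = -4.9094; log[Cd²⁺] = -4.9094 / 3 = -1.6365; [Cd²⁺] = 10^(-1.6365) ≈ 0.023 M.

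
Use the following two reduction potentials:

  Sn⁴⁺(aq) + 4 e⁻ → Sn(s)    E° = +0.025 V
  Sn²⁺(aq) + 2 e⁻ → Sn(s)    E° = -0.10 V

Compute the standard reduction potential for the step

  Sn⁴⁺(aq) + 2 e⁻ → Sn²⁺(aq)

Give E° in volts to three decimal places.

+0.150 V

Sequential free energies add, so n₃E°₃ = n₁E°₁ + n₂E°₂.
With n₃ = 4, and the known step contributing 2×(-0.10) V, the unknown satisfies 2·E° = 4×(+0.025) − 2×(-0.10) = +0.300.
E° = +0.300 / 2 = +0.150 V.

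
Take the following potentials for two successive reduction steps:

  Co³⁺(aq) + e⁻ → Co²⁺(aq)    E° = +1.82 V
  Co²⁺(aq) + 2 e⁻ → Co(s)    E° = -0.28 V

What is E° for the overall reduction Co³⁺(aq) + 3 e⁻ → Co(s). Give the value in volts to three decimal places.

Since ΔG° = −nFE° is additive over sequential reductions, n₃E°₃ = n₁E°₁ + n₂E°₂.
E°₃ = (1×+1.82 + 2×-0.28) / 3 = (+1.260) / 3 = +0.420 V.
E° values themselves are not directly additive — weighting by electron count is essential.

+0.420 V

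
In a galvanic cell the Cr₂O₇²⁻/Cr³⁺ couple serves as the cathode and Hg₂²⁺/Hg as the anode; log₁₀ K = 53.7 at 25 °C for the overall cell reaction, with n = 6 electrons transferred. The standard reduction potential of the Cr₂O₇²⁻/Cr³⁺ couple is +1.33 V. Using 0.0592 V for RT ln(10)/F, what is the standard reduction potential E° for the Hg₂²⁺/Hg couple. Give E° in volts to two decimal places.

E°cell = (0.0592/n)·log K = (0.0592/6)(53.7) = +0.530 V.
Since Cr₂O₇²⁻/Cr³⁺ is the cathode and Hg₂²⁺/Hg the anode, E°cell = E°(Cr₂O₇²⁻/Cr³⁺) − E°(Hg₂²⁺/Hg).
So E°(Hg₂²⁺/Hg) = E°(Cr₂O₇²⁻/Cr³⁺) − E°cell = (+1.33) − (+0.530) = +0.80 V.

+0.80 V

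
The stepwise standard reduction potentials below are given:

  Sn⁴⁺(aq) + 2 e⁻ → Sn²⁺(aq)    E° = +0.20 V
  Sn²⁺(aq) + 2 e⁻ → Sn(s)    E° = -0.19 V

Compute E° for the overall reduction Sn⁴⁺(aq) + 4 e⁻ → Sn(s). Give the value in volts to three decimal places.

+0.005 V

Standard free energies of sequential steps add: ΔG°₃ = ΔG°₁ + ΔG°₂, so n₃E°₃ = n₁E°₁ + n₂E°₂.
E°₃ = (2×+0.20 + 2×-0.19) / 4 = (+0.020) / 4 = +0.005 V.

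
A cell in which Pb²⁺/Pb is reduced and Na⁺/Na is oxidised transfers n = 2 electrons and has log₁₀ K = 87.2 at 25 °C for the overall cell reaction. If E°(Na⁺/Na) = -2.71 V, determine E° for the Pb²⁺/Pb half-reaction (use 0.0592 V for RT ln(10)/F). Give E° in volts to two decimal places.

-0.13 V

E°cell = (0.0592/n)·log K = (0.0592/2)(87.2) = +2.581 V.
Since Pb²⁺/Pb is the cathode and Na⁺/Na the anode, E°cell = E°(Pb²⁺/Pb) − E°(Na⁺/Na).
So E°(Pb²⁺/Pb) = E°cell + E°(Na⁺/Na) = +2.581 + (-2.71) = -0.13 V.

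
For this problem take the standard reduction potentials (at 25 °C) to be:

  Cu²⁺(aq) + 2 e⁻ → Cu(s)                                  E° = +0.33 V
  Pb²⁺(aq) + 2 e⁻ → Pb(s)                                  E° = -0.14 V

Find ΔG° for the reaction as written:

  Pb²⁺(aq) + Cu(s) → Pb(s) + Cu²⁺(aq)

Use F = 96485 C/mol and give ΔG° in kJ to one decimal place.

+90.7 kJ

As written, Pb²⁺/Pb is reduced (cathode) and Cu²⁺/Cu is oxidised (anode), so E°cell = (-0.14) − (+0.33) = -0.47 V.
Balancing electrons gives n = 2.
ΔG° = −nFE° = −(2)(96485)(-0.47) = 90,696 J = +90.7 kJ.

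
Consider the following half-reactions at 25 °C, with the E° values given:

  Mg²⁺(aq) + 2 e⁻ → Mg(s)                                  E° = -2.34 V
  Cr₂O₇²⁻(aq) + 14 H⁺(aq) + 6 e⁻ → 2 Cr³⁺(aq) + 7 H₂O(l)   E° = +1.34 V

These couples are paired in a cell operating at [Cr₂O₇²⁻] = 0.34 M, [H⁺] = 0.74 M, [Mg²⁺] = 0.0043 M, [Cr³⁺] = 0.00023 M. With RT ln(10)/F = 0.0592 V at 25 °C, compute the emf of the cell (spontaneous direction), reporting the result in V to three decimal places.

Cr₂O₇²⁻/Cr³⁺ is the cathode (higher E°), Mg²⁺/Mg the anode: E°cell = +1.34 − (-2.34) = +3.68 V, n = 6.
Overall: Cr₂O₇²⁻(aq) + 14 H⁺(aq) + 3 Mg(s) → 2 Cr³⁺(aq) + 7 H₂O(l) + 3 Mg²⁺(aq)
Q = [Cr³⁺]^2·[Mg²⁺]^3 / ([Cr₂O₇²⁻]·[H⁺]^14); log Q = -12.077.
E = E° − (0.0592/n) log Q = +3.68 − (0.0592/6)(-12.077) = +3.799 V.

+3.799 V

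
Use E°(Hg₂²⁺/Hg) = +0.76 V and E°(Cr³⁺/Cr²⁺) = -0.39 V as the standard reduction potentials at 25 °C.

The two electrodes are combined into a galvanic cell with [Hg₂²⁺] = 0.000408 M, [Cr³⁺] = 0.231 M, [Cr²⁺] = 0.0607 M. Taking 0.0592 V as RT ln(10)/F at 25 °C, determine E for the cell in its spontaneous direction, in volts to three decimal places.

Hg₂²⁺/Hg is the cathode (higher E°), Cr³⁺/Cr²⁺ the anode: E°cell = +0.76 − (-0.39) = +1.15 V, n = 2.
Overall: Hg₂²⁺(aq) + 2 Cr²⁺(aq) → 2 Hg(l) + 2 Cr³⁺(aq)
Q = [Cr³⁺]^2 / ([Hg₂²⁺]·[Cr²⁺]^2); log Q = 4.550.
E = E° − (0.0592/n) log Q = +1.15 − (0.0592/2)(4.550) = +1.015 V.

+1.015 V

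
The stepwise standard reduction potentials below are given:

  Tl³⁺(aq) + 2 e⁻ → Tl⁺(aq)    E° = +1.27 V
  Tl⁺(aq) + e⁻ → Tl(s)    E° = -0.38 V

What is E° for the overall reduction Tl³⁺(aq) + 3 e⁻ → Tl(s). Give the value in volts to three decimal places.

Since ΔG° = −nFE° is additive over sequential reductions, n₃E°₃ = n₁E°₁ + n₂E°₂.
E°₃ = (2×+1.27 + 1×-0.38) / 3 = (+2.160) / 3 = +0.720 V.

+0.720 V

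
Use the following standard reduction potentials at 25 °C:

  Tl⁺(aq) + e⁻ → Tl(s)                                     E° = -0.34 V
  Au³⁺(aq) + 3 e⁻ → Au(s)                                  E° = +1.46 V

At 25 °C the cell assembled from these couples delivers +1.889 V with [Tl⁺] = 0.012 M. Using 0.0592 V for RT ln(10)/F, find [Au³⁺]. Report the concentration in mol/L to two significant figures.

Au³⁺/Au is the cathode, Tl⁺/Tl the anode: E°cell = +1.80 V, n = 3.
Overall reaction: Au³⁺(aq) + 3 Tl(s) → Au(s) + 3 Tl⁺(aq); Q = [Tl⁺]^3/[Au³⁺]^1.
From E = E° − (0.0592/n) log Q: log Q = (E° − E)·n/0.0592 = (+1.80 − (+1.889))·3/0.0592 = -4.5101.
So 1·log[Au³⁺] = 3·log(0.012) − log Q = -5.7625 − (-4.5101) = -1.2524; [Au³⁺] = 10^(-1.2524) ≈ 0.056 M.

0.056 M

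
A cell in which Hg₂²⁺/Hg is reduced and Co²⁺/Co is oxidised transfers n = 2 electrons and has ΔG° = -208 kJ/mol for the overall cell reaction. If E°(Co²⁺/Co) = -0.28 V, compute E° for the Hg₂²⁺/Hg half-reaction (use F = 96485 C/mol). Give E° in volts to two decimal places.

E°cell = −ΔG°/(nF) = −(-208×10³)/((2)(96485)) = +1.078 V.
Since Hg₂²⁺/Hg is the cathode and Co²⁺/Co the anode, E°cell = E°(Hg₂²⁺/Hg) − E°(Co²⁺/Co).
So E°(Hg₂²⁺/Hg) = E°cell + E°(Co²⁺/Co) = +1.078 + (-0.28) = +0.80 V.

+0.80 V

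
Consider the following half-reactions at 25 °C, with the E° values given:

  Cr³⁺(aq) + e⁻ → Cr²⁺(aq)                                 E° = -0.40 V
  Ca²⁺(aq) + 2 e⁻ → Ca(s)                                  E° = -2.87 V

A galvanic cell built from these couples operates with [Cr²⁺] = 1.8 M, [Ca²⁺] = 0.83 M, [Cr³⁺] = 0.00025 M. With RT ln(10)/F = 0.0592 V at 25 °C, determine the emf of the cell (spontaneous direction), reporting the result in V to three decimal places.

Cr³⁺/Cr²⁺ is the cathode (higher E°), Ca²⁺/Ca the anode: E°cell = -0.40 − (-2.87) = +2.47 V, n = 2.
Overall: 2 Cr³⁺(aq) + Ca(s) → 2 Cr²⁺(aq) + Ca²⁺(aq)
Q = [Cr²⁺]^2·[Ca²⁺] / ([Cr³⁺]^2); log Q = 7.634.
E = E° − (0.0592/n) log Q = +2.47 − (0.0592/2)(7.634) = +2.244 V.

+2.244 V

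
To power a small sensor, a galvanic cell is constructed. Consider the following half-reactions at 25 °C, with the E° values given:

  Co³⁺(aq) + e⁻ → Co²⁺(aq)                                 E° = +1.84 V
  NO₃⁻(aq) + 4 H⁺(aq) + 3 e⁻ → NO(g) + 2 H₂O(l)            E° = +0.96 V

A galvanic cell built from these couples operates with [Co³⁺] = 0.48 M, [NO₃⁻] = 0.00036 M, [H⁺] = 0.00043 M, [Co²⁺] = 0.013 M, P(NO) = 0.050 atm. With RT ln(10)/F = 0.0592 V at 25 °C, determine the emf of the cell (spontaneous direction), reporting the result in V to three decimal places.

Co³⁺/Co²⁺ is the cathode (higher E°), NO₃⁻/NO the anode: E°cell = +1.84 − (+0.96) = +0.88 V, n = 3.
Overall: 3 Co³⁺(aq) + NO(g) + 2 H₂O(l) → 3 Co²⁺(aq) + NO₃⁻(aq) + 4 H⁺(aq)
Q = [Co²⁺]^3·[NO₃⁻]·[H⁺]^4 / ([Co³⁺]^3·P(NO)); log Q = -20.311.
E = E° − (0.0592/n) log Q = +0.88 − (0.0592/3)(-20.311) = +1.281 V.

+1.281 V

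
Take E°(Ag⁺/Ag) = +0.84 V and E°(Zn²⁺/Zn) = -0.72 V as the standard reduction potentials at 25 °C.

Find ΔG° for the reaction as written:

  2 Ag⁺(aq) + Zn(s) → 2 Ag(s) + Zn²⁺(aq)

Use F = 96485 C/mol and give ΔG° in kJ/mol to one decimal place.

As written, Ag⁺/Ag is reduced (cathode) and Zn²⁺/Zn is oxidised (anode), so E°cell = (+0.84) − (-0.72) = +1.56 V.
Balancing electrons gives n = 2.
ΔG° = −nFE° = −(2)(96485)(+1.56) = -301,033 J = -301.0 kJ/mol.

-301.0 kJ/mol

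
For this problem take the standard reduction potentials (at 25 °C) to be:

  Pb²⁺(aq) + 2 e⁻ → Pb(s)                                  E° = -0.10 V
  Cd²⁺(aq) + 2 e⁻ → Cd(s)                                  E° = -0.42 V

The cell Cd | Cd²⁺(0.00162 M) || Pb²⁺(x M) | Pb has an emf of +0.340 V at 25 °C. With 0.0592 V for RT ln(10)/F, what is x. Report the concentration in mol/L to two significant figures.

Pb²⁺/Pb is the cathode, Cd²⁺/Cd the anode: E°cell = +0.32 V, n = 2.
Overall reaction: Pb²⁺(aq) + Cd(s) → Pb(s) + Cd²⁺(aq); Q = [Cd²⁺]^1/[Pb²⁺]^1.
From E = E° − (0.0592/n) log Q: log Q = (E° − E)·n/0.0592 = (+0.32 − (+0.340))·2/0.0592 = -0.6757.
So 1·log[Pb²⁺] = 1·log(0.00162) − log Q = -2.7905 − (-0.6757) = -2.1148; [Pb²⁺] = 10^(-2.1148) ≈ 0.0077 M.

0.0077 M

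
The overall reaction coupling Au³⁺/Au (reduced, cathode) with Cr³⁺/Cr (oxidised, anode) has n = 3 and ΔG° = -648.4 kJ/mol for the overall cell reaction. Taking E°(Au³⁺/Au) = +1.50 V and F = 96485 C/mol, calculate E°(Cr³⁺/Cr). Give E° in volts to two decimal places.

E°cell = −ΔG°/(nF) = −(-648.4×10³)/((3)(96485)) = +2.240 V.
Since Au³⁺/Au is the cathode and Cr³⁺/Cr the anode, E°cell = E°(Au³⁺/Au) − E°(Cr³⁺/Cr).
So E°(Cr³⁺/Cr) = E°(Au³⁺/Au) − E°cell = (+1.50) − (+2.240) = -0.74 V.

-0.74 V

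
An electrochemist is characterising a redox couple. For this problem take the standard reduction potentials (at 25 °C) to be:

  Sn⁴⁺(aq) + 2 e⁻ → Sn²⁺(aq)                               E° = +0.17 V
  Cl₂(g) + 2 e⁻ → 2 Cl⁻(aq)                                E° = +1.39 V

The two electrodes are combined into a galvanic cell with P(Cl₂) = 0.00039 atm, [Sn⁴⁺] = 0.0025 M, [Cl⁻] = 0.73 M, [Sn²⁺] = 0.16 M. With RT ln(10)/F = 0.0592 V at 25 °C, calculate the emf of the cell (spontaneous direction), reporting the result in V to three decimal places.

Cl₂/Cl⁻ is the cathode (higher E°), Sn⁴⁺/Sn²⁺ the anode: E°cell = +1.39 − (+0.17) = +1.22 V, n = 2.
Overall: Cl₂(g) + Sn²⁺(aq) → 2 Cl⁻(aq) + Sn⁴⁺(aq)
Q = [Cl⁻]^2·[Sn⁴⁺] / (P(Cl₂)·[Sn²⁺]); log Q = 1.329.
E = E° − (0.0592/n) log Q = +1.22 − (0.0592/2)(1.329) = +1.181 V.

+1.181 V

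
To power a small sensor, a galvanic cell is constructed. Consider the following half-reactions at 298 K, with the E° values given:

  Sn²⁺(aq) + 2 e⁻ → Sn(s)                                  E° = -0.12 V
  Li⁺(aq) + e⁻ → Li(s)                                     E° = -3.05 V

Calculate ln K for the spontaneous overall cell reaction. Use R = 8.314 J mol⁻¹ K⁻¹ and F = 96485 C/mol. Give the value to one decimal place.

Cathode: Sn²⁺/Sn; anode: Li⁺/Li. E°cell = (-0.12) − (-3.05) = +2.93 V, with n = 2.
ΔG° = −nFE° = −RT ln K, so ln K = nFE°/(RT) = (2)(96485)(+2.93) / ((8.314)(298)) = 228.208.

228.2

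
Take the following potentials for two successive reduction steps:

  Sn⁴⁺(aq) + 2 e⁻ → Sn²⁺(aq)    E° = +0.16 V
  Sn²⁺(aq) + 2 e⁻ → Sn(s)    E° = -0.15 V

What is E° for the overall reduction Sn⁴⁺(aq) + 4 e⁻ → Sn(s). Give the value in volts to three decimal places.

+0.005 V

Since ΔG° = −nFE° is additive over sequential reductions, n₃E°₃ = n₁E°₁ + n₂E°₂.
E°₃ = (2×+0.16 + 2×-0.15) / 4 = (+0.020) / 4 = +0.005 V.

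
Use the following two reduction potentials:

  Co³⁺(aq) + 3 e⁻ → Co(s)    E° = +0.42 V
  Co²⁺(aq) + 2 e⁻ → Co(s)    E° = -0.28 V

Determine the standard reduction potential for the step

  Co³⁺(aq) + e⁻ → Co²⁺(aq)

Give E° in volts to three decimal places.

+1.820 V

Sequential free energies add, so n₃E°₃ = n₁E°₁ + n₂E°₂.
With n₃ = 3, and the known step contributing 2×(-0.28) V, the unknown satisfies 1·E° = 3×(+0.42) − 2×(-0.28) = +1.820.
E° = +1.820 / 1 = +1.820 V.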